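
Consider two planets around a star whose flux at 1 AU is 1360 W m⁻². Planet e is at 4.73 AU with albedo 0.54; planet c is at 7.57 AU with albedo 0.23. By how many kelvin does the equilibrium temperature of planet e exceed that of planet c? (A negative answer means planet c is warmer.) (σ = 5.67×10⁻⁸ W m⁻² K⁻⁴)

T_eq = [S₀(1−A)/(4σd²)]^(1/4), so T ∝ (1−A)^(1/4) / √d.
T₁ = [1360×0.46/(4×5.67×10⁻⁸×4.73²)]^(1/4) = 105.37 K.
T₂ = [1360×0.77/(4×5.67×10⁻⁸×7.57²)]^(1/4) = 94.74 K.

ΔT ≈ 10.6 K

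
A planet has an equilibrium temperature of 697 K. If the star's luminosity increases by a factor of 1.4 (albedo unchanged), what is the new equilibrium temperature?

T_eq ≈ 758 K

T_eq ∝ L^(1/4) · d^(−1/2).
T′ = 697 × 1.4^(1/4) = 758 K.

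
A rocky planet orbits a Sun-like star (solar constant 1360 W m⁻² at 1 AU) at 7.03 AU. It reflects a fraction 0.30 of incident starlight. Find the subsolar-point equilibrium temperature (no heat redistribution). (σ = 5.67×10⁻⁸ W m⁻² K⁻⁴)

T_ss ≈ 136 K

Flux at 7.03 AU: S = 1360/7.03² = 27.5 W m⁻².
At the subsolar point the surface absorbs S(1−A) and emits σT⁴ per unit area — no factor of 4, since only the local patch is in balance.
T = [27.5 × 0.70 / 5.67×10⁻⁸]^(1/4) = (3.40×10⁸)^(1/4) = 136 K.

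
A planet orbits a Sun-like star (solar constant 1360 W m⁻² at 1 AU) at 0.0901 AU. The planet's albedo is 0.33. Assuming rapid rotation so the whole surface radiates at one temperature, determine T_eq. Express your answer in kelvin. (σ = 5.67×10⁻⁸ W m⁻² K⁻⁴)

Flux at 0.0901 AU: S = 1360/0.0901² = 1.68×10⁵ W m⁻².
Energy balance: absorbed = emitted ⇒ πR²·S(1−A) = 4πR²·σT_eq⁴, so T_eq⁴ = S(1−A)/(4σ).
T_eq = [1.68×10⁵ × 0.67 / (4 × 5.67×10⁻⁸)]^(1/4) = (4.95×10¹¹)^(1/4) = 839 K.

T_eq ≈ 839 K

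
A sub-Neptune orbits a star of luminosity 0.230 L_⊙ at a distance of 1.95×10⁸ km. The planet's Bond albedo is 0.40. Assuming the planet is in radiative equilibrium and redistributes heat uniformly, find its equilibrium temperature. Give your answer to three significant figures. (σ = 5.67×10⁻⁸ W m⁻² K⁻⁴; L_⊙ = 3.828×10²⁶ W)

T_eq ≈ 149 K

d = 1.95×10⁸ km = 1.95×10¹¹ m.
L = 0.230 × 3.828×10²⁶ = 8.80×10²⁵ W.
Flux: S = L/(4πd²) = 8.80×10²⁵/(4π×(1.95×10¹¹)²) = 184 W m⁻².
Energy balance: absorbed = emitted ⇒ πR²·S(1−A) = 4πR²·σT_eq⁴, so T_eq⁴ = S(1−A)/(4σ).
T_eq = [184 × 0.60 / (4 × 5.67×10⁻⁸)]^(1/4) = (4.87×10⁸)^(1/4) = 149 K.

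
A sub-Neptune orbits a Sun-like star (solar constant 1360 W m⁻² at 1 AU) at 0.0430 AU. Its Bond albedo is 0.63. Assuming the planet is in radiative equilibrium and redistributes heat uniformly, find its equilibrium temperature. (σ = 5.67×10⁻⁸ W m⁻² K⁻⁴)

T_eq ≈ 1050 K

Flux at 0.0430 AU: S = 1360/0.0430² = 7.36×10⁵ W m⁻².
Energy balance: absorbed = emitted ⇒ πR²·S(1−A) = 4πR²·σT_eq⁴, so T_eq⁴ = S(1−A)/(4σ).
T_eq = [7.36×10⁵ × 0.37 / (4 × 5.67×10⁻⁸)]^(1/4) = (1.20×10¹²)^(1/4) = 1050 K.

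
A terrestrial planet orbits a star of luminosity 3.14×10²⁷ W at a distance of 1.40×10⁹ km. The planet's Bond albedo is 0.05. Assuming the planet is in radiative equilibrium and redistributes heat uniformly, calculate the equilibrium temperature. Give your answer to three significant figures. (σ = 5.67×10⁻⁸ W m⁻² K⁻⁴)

T_eq ≈ 152 K

d = 1.40×10⁹ km = 1.40×10¹² m.
Flux: S = L/(4πd²) = 3.14×10²⁷/(4π×(1.40×10¹²)²) = 127 W m⁻².
Energy balance: absorbed = emitted ⇒ πR²·S(1−A) = 4πR²·σT_eq⁴, so T_eq⁴ = S(1−A)/(4σ).
T_eq = [127 × 0.95 / (4 × 5.67×10⁻⁸)]^(1/4) = (5.34×10⁸)^(1/4) = 152 K.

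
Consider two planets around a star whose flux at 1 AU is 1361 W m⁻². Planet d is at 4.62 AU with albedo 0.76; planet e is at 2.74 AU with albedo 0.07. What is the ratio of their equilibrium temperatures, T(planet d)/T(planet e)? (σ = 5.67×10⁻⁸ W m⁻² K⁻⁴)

T₁/T₂ ≈ 0.549

T_eq = [S₀(1−A)/(4σd²)]^(1/4), so T ∝ (1−A)^(1/4) / √d.
T₁ = [1361×0.24/(4×5.67×10⁻⁸×4.62²)]^(1/4) = 90.63 K.
T₂ = [1361×0.93/(4×5.67×10⁻⁸×2.74²)]^(1/4) = 165.12 K.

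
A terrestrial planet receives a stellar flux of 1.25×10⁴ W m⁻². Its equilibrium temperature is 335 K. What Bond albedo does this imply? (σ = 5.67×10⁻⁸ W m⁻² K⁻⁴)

From T_eq⁴ = S(1−A)/(4σ): 1−A = 4σT_eq⁴/S.
1−A = 4 × 5.67×10⁻⁸ × (335)⁴ / 1.25×10⁴ = 0.229.

A ≈ 0.77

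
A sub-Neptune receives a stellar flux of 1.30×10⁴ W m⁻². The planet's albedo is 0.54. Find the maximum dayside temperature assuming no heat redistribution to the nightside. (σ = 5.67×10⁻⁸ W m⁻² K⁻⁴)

With no redistribution each surface element balances locally: S(1−A) = σT⁴.
T = [1.30×10⁴ × 0.46 / 5.67×10⁻⁸]^(1/4) = (1.05×10¹¹)^(1/4) = 570 K.

T_ss ≈ 570 K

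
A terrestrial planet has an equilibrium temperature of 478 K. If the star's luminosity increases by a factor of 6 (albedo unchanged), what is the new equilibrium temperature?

T_eq ≈ 748 K

T_eq ∝ L^(1/4) · d^(−1/2).
T′ = 478 × 6^(1/4) = 748 K.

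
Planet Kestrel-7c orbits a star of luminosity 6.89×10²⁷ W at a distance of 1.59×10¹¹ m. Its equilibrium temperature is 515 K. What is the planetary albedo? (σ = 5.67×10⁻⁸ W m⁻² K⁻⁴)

A ≈ 0.26

Flux: S = L/(4πd²) = 6.89×10²⁷/(4π×(1.59×10¹¹)²) = 2.17×10⁴ W m⁻².
From T_eq⁴ = S(1−A)/(4σ): 1−A = 4σT_eq⁴/S.
1−A = 4 × 5.67×10⁻⁸ × (515)⁴ / 2.17×10⁴ = 0.736.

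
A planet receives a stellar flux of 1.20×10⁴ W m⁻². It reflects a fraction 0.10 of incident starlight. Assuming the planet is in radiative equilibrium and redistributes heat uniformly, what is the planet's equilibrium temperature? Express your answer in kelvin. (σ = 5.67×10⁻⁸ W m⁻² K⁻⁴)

T_eq ≈ 467 K

Energy balance: absorbed = emitted ⇒ πR²·S(1−A) = 4πR²·σT_eq⁴, so T_eq⁴ = S(1−A)/(4σ).
T_eq = [1.20×10⁴ × 0.90 / (4 × 5.67×10⁻⁸)]^(1/4) = (4.76×10¹⁰)^(1/4) = 467 K.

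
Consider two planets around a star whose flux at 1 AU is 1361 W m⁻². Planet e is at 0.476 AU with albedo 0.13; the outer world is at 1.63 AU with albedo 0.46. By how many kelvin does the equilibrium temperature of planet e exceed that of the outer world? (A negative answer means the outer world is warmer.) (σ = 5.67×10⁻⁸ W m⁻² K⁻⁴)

ΔT ≈ 202.7 K

T_eq = [S₀(1−A)/(4σd²)]^(1/4), so T ∝ (1−A)^(1/4) / √d.
T₁ = [1361×0.87/(4×5.67×10⁻⁸×0.476²)]^(1/4) = 389.61 K.
T₂ = [1361×0.54/(4×5.67×10⁻⁸×1.63²)]^(1/4) = 186.88 K.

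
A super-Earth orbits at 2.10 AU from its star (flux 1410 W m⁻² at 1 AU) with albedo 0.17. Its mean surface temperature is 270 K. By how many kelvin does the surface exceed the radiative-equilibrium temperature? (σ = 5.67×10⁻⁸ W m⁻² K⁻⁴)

S = 1410/2.10² = 319.7 W m⁻².
T_eq = [S(1−A)/(4σ)]^(1/4) = [319.7×0.83/(4×5.67×10⁻⁸)]^(1/4) = 184.9 K.
ΔT = T_surf − T_eq = 270 − 184.9.

ΔT ≈ 85.1 K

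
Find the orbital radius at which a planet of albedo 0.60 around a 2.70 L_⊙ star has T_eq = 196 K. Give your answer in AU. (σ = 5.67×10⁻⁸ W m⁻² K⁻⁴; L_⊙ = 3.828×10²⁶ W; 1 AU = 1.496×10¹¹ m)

d ≈ 2.10 AU

L = 2.70 × 3.828×10²⁶ = 1.03×10²⁷ W.
From T_eq⁴ = L(1−A)/(16πσd²): d = √[L(1−A)/(16πσT_eq⁴)].
d = √[1.03×10²⁷ × 0.40 / (16π × 5.67×10⁻⁸ × (196)⁴)] = 3.14×10¹¹ m = 2.10 AU.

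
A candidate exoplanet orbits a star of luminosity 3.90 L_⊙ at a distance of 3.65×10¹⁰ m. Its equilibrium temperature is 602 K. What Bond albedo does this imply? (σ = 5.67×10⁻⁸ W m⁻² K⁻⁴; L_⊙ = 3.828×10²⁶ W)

L = 3.90 × 3.828×10²⁶ = 1.49×10²⁷ W.
Flux: S = L/(4πd²) = 1.49×10²⁷/(4π×(3.65×10¹⁰)²) = 8.92×10⁴ W m⁻².
From T_eq⁴ = S(1−A)/(4σ): 1−A = 4σT_eq⁴/S.
1−A = 4 × 5.67×10⁻⁸ × (602)⁴ / 8.92×10⁴ = 0.334.

A ≈ 0.67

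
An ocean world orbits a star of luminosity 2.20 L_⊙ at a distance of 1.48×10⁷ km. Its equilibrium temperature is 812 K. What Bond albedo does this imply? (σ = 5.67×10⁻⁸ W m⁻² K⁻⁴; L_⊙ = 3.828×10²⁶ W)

A ≈ 0.68

d = 1.48×10⁷ km = 1.48×10¹⁰ m.
L = 2.20 × 3.828×10²⁶ = 8.42×10²⁶ W.
Flux: S = L/(4πd²) = 8.42×10²⁶/(4π×(1.48×10¹⁰)²) = 3.06×10⁵ W m⁻².
From T_eq⁴ = S(1−A)/(4σ): 1−A = 4σT_eq⁴/S.
1−A = 4 × 5.67×10⁻⁸ × (812)⁴ / 3.06×10⁵ = 0.322.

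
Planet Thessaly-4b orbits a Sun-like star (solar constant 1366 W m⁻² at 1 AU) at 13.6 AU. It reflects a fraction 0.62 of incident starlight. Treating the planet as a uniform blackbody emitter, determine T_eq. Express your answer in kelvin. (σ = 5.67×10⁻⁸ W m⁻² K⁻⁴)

Flux at 13.6 AU: S = 1366/13.6² = 7.39 W m⁻².
Energy balance: absorbed = emitted ⇒ πR²·S(1−A) = 4πR²·σT_eq⁴, so T_eq⁴ = S(1−A)/(4σ).
T_eq = [7.39 × 0.38 / (4 × 5.67×10⁻⁸)]^(1/4) = (1.24×10⁷)^(1/4) = 59.3 K.

T_eq ≈ 59.3 K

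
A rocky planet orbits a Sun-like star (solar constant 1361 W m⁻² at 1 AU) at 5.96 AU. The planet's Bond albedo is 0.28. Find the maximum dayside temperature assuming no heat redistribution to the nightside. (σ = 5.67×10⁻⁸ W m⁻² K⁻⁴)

T_ss ≈ 149 K

Flux at 5.96 AU: S = 1361/5.96² = 38.3 W m⁻².
With no redistribution each surface element balances locally: S(1−A) = σT⁴.
T = [38.3 × 0.72 / 5.67×10⁻⁸]^(1/4) = (4.87×10⁸)^(1/4) = 149 K.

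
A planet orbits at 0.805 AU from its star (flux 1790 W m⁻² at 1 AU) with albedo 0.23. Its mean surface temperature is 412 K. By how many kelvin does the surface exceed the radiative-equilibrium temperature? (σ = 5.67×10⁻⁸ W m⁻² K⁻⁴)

ΔT ≈ 100.8 K

S = 1790/0.805² = 2762 W m⁻².
T_eq = [S(1−A)/(4σ)]^(1/4) = [2762×0.77/(4×5.67×10⁻⁸)]^(1/4) = 311.2 K.
ΔT = T_surf − T_eq = 412 − 311.2.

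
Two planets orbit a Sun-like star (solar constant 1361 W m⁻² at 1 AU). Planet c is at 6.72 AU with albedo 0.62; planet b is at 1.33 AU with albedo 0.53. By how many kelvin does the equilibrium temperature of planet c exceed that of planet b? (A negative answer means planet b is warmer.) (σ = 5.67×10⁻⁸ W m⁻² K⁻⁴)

T_eq = [S₀(1−A)/(4σd²)]^(1/4), so T ∝ (1−A)^(1/4) / √d.
T₁ = [1361×0.38/(4×5.67×10⁻⁸×6.72²)]^(1/4) = 84.30 K.
T₂ = [1361×0.47/(4×5.67×10⁻⁸×1.33²)]^(1/4) = 199.83 K.

ΔT ≈ -115.5 K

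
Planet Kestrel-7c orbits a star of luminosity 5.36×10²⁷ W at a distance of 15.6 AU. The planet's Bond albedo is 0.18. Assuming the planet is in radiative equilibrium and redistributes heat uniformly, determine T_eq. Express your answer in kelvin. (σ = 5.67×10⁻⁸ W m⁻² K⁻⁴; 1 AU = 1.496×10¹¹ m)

d = 15.6 AU = 2.33×10¹² m.
Flux: S = L/(4πd²) = 5.36×10²⁷/(4π×(2.33×10¹²)²) = 78.3 W m⁻².
Energy balance: absorbed = emitted ⇒ πR²·S(1−A) = 4πR²·σT_eq⁴, so T_eq⁴ = S(1−A)/(4σ).
T_eq = [78.3 × 0.82 / (4 × 5.67×10⁻⁸)]^(1/4) = (2.83×10⁸)^(1/4) = 130 K.

T_eq ≈ 130 K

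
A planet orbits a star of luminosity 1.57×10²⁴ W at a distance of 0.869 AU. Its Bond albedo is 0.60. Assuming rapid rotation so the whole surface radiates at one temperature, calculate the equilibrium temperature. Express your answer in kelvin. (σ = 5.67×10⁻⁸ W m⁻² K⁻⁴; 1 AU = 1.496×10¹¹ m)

d = 0.869 AU = 1.30×10¹¹ m.
Flux: S = L/(4πd²) = 1.57×10²⁴/(4π×(1.30×10¹¹)²) = 7.39 W m⁻².
Energy balance: absorbed = emitted ⇒ πR²·S(1−A) = 4πR²·σT_eq⁴, so T_eq⁴ = S(1−A)/(4σ).
T_eq = [7.39 × 0.40 / (4 × 5.67×10⁻⁸)]^(1/4) = (1.30×10⁷)^(1/4) = 60.1 K.

T_eq ≈ 60.1 K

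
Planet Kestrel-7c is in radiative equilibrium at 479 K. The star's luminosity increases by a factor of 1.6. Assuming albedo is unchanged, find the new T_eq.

T_eq ≈ 539 K

T_eq ∝ L^(1/4) · d^(−1/2).
T′ = 479 × 1.6^(1/4) = 539 K.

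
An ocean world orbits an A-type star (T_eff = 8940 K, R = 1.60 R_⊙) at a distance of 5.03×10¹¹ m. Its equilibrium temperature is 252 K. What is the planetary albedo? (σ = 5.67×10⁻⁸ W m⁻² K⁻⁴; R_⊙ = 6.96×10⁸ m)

R_⋆ = 1.60 × 6.96×10⁸ = 1.11×10⁹ m.
L = 4πR_⋆²σT_⋆⁴ = 4π(1.11×10⁹)² × 5.67×10⁻⁸ × (8940)⁴ = 5.64×10²⁷ W.
S = L/(4πd²) = 1780 W m⁻².
From T_eq⁴ = S(1−A)/(4σ): 1−A = 4σT_eq⁴/S.
1−A = 4 × 5.67×10⁻⁸ × (252)⁴ / 1780 = 0.515.

A ≈ 0.48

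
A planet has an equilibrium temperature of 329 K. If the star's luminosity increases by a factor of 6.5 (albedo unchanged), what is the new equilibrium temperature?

T_eq ≈ 525 K

T_eq ∝ L^(1/4) · d^(−1/2).
T′ = 329 × 6.5^(1/4) = 525 K.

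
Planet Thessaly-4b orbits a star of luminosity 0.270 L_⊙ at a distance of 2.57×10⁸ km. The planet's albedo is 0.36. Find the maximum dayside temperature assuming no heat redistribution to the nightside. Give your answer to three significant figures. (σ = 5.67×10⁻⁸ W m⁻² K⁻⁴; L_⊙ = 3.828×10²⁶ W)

d = 2.57×10⁸ km = 2.57×10¹¹ m.
L = 0.270 × 3.828×10²⁶ = 1.03×10²⁶ W.
Flux: S = L/(4πd²) = 1.03×10²⁶/(4π×(2.57×10¹¹)²) = 125 W m⁻².
With no redistribution each surface element balances locally: S(1−A) = σT⁴.
T = [125 × 0.64 / 5.67×10⁻⁸]^(1/4) = (1.41×10⁹)^(1/4) = 194 K.

T_ss ≈ 194 K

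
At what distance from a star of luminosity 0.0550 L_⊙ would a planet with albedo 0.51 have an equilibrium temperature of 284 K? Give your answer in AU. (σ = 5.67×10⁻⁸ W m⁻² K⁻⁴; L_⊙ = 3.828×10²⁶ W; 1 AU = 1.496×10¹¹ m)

L = 0.0550 × 3.828×10²⁶ = 2.11×10²⁵ W.
From T_eq⁴ = L(1−A)/(16πσd²): d = √[L(1−A)/(16πσT_eq⁴)].
d = √[2.11×10²⁵ × 0.49 / (16π × 5.67×10⁻⁸ × (284)⁴)] = 2.36×10¹⁰ m = 0.158 AU.

d ≈ 0.158 AU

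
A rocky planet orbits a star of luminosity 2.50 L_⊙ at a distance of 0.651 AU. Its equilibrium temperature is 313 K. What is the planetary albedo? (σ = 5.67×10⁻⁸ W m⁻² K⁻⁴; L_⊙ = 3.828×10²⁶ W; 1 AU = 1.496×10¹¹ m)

d = 0.651 AU = 9.74×10¹⁰ m.
L = 2.50 × 3.828×10²⁶ = 9.57×10²⁶ W.
Flux: S = L/(4πd²) = 9.57×10²⁶/(4π×(9.74×10¹⁰)²) = 8030 W m⁻².
From T_eq⁴ = S(1−A)/(4σ): 1−A = 4σT_eq⁴/S.
1−A = 4 × 5.67×10⁻⁸ × (313)⁴ / 8030 = 0.271.

A ≈ 0.73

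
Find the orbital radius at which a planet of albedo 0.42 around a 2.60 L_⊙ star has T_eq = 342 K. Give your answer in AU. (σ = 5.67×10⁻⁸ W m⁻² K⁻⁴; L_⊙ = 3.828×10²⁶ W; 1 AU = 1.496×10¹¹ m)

L = 2.60 × 3.828×10²⁶ = 9.95×10²⁶ W.
From T_eq⁴ = L(1−A)/(16πσd²): d = √[L(1−A)/(16πσT_eq⁴)].
d = √[9.95×10²⁶ × 0.58 / (16π × 5.67×10⁻⁸ × (342)⁴)] = 1.22×10¹¹ m = 0.813 AU.

d ≈ 0.813 AU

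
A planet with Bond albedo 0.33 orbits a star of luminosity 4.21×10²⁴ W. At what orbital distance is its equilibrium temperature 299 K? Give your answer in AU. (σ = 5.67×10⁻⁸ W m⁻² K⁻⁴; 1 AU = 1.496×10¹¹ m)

From T_eq⁴ = L(1−A)/(16πσd²): d = √[L(1−A)/(16πσT_eq⁴)].
d = √[4.21×10²⁴ × 0.67 / (16π × 5.67×10⁻⁸ × (299)⁴)] = 1.11×10¹⁰ m = 0.0744 AU.

d ≈ 0.0744 AU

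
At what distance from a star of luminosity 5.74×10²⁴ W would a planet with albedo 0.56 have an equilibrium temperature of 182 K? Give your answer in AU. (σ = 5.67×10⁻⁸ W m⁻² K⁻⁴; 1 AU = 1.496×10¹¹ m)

From T_eq⁴ = L(1−A)/(16πσd²): d = √[L(1−A)/(16πσT_eq⁴)].
d = √[5.74×10²⁴ × 0.44 / (16π × 5.67×10⁻⁸ × (182)⁴)] = 2.84×10¹⁰ m = 0.190 AU.

d ≈ 0.190 AU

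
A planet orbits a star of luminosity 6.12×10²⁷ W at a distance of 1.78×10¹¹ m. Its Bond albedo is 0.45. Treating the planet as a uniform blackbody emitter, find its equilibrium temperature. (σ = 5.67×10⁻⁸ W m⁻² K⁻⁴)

Flux: S = L/(4πd²) = 6.12×10²⁷/(4π×(1.78×10¹¹)²) = 1.54×10⁴ W m⁻².
Energy balance: absorbed = emitted ⇒ πR²·S(1−A) = 4πR²·σT_eq⁴, so T_eq⁴ = S(1−A)/(4σ).
T_eq = [1.54×10⁴ × 0.55 / (4 × 5.67×10⁻⁸)]^(1/4) = (3.73×10¹⁰)^(1/4) = 439 K.

T_eq ≈ 439 K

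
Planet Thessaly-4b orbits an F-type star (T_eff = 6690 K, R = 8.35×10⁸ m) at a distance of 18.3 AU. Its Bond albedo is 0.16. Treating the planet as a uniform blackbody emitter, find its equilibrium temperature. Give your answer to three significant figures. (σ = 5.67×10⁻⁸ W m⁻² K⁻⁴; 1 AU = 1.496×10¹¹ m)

T_eq ≈ 79.1 K

d = 18.3 AU = 2.74×10¹² m.
L = 4πR_⋆²σT_⋆⁴ = 4π(8.35×10⁸)² × 5.67×10⁻⁸ × (6690)⁴ = 9.95×10²⁶ W.
S = L/(4πd²) = 10.6 W m⁻².
Energy balance: absorbed = emitted ⇒ πR²·S(1−A) = 4πR²·σT_eq⁴, so T_eq⁴ = S(1−A)/(4σ).
T_eq = [10.6 × 0.84 / (4 × 5.67×10⁻⁸)]^(1/4) = (3.91×10⁷)^(1/4) = 79.1 K.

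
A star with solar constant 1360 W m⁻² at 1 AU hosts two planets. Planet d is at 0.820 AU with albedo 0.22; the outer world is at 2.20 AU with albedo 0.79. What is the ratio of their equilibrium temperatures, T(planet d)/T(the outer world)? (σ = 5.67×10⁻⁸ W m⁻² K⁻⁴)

T₁/T₂ ≈ 2.274

T_eq = [S₀(1−A)/(4σd²)]^(1/4), so T ∝ (1−A)^(1/4) / √d.
T₁ = [1360×0.78/(4×5.67×10⁻⁸×0.820²)]^(1/4) = 288.80 K.
T₂ = [1360×0.21/(4×5.67×10⁻⁸×2.20²)]^(1/4) = 127.00 K.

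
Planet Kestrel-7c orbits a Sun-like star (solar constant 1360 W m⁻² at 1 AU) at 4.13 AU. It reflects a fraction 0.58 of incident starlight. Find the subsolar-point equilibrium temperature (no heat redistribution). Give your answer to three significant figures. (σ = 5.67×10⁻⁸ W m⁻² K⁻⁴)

Flux at 4.13 AU: S = 1360/4.13² = 79.7 W m⁻².
At the subsolar point the surface absorbs S(1−A) and emits σT⁴ per unit area — no factor of 4, since only the local patch is in balance.
T = [79.7 × 0.42 / 5.67×10⁻⁸]^(1/4) = (5.91×10⁸)^(1/4) = 156 K.

T_ss ≈ 156 K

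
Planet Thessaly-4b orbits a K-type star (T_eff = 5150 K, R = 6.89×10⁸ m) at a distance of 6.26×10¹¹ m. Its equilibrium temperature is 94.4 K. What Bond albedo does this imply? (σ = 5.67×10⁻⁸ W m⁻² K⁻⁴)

A ≈ 0.63

L = 4πR_⋆²σT_⋆⁴ = 4π(6.89×10⁸)² × 5.67×10⁻⁸ × (5150)⁴ = 2.38×10²⁶ W.
S = L/(4πd²) = 48.3 W m⁻².
From T_eq⁴ = S(1−A)/(4σ): 1−A = 4σT_eq⁴/S.
1−A = 4 × 5.67×10⁻⁸ × (94.4)⁴ / 48.3 = 0.373.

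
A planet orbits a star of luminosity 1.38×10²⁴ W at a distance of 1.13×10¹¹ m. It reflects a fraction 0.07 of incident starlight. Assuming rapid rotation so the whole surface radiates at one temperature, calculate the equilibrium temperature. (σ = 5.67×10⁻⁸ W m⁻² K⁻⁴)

T_eq ≈ 77.1 K

Flux: S = L/(4πd²) = 1.38×10²⁴/(4π×(1.13×10¹¹)²) = 8.60 W m⁻².
Energy balance: absorbed = emitted ⇒ πR²·S(1−A) = 4πR²·σT_eq⁴, so T_eq⁴ = S(1−A)/(4σ).
T_eq = [8.60 × 0.93 / (4 × 5.67×10⁻⁸)]^(1/4) = (3.53×10⁷)^(1/4) = 77.1 K.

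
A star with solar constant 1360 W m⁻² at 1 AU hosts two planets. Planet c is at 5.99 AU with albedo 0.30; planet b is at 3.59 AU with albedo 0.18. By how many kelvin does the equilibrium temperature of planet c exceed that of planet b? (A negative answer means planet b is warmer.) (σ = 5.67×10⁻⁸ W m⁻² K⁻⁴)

T_eq = [S₀(1−A)/(4σd²)]^(1/4), so T ∝ (1−A)^(1/4) / √d.
T₁ = [1360×0.70/(4×5.67×10⁻⁸×5.99²)]^(1/4) = 104.00 K.
T₂ = [1360×0.82/(4×5.67×10⁻⁸×3.59²)]^(1/4) = 139.76 K.

ΔT ≈ -35.8 K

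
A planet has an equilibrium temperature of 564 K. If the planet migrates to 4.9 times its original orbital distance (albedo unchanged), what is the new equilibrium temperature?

T_eq ≈ 255 K

T_eq ∝ L^(1/4) · d^(−1/2).
T′ = 564 / 4.9^(1/2) = 255 K.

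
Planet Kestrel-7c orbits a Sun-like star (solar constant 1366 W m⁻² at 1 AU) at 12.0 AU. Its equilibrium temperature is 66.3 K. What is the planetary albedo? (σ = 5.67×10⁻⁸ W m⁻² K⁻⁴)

A ≈ 0.54

Flux at 12.0 AU: S = 1366/12.0² = 9.49 W m⁻².
From T_eq⁴ = S(1−A)/(4σ): 1−A = 4σT_eq⁴/S.
1−A = 4 × 5.67×10⁻⁸ × (66.3)⁴ / 9.49 = 0.462.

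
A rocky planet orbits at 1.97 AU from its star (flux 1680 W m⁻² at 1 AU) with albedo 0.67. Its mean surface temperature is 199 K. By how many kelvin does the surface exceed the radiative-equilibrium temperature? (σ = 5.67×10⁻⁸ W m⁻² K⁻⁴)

S = 1680/1.97² = 432.9 W m⁻².
T_eq = [S(1−A)/(4σ)]^(1/4) = [432.9×0.33/(4×5.67×10⁻⁸)]^(1/4) = 158.4 K.
ΔT = T_surf − T_eq = 199 − 158.4.

ΔT ≈ 40.6 K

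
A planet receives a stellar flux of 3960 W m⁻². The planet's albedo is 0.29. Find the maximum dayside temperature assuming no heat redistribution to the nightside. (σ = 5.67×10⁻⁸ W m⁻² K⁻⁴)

T_ss ≈ 472 K

With no redistribution each surface element balances locally: S(1−A) = σT⁴.
T = [3960 × 0.71 / 5.67×10⁻⁸]^(1/4) = (4.96×10¹⁰)^(1/4) = 472 K.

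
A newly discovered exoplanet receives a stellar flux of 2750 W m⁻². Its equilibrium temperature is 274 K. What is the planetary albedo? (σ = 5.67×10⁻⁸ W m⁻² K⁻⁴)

A ≈ 0.54

From T_eq⁴ = S(1−A)/(4σ): 1−A = 4σT_eq⁴/S.
1−A = 4 × 5.67×10⁻⁸ × (274)⁴ / 2750 = 0.465.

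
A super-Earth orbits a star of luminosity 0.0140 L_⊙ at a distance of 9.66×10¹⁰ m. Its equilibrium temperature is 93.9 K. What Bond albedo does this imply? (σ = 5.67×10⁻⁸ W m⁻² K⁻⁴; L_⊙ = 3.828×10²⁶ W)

A ≈ 0.61

L = 0.0140 × 3.828×10²⁶ = 5.36×10²⁴ W.
Flux: S = L/(4πd²) = 5.36×10²⁴/(4π×(9.66×10¹⁰)²) = 45.7 W m⁻².
From T_eq⁴ = S(1−A)/(4σ): 1−A = 4σT_eq⁴/S.
1−A = 4 × 5.67×10⁻⁸ × (93.9)⁴ / 45.7 = 0.386.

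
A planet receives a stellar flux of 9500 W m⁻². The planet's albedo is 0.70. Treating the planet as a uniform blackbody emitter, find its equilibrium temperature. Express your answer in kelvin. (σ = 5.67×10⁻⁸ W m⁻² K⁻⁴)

T_eq ≈ 335 K

Energy balance: absorbed = emitted ⇒ πR²·S(1−A) = 4πR²·σT_eq⁴, so T_eq⁴ = S(1−A)/(4σ).
T_eq = [9500 × 0.30 / (4 × 5.67×10⁻⁸)]^(1/4) = (1.26×10¹⁰)^(1/4) = 335 K.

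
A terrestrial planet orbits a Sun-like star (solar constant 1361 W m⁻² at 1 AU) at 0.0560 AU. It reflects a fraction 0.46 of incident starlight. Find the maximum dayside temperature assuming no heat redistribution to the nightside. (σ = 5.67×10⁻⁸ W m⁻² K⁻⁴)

Flux at 0.0560 AU: S = 1361/0.0560² = 4.34×10⁵ W m⁻².
With no redistribution each surface element balances locally: S(1−A) = σT⁴.
T = [4.34×10⁵ × 0.54 / 5.67×10⁻⁸]^(1/4) = (4.13×10¹²)^(1/4) = 1430 K.

T_ss ≈ 1430 K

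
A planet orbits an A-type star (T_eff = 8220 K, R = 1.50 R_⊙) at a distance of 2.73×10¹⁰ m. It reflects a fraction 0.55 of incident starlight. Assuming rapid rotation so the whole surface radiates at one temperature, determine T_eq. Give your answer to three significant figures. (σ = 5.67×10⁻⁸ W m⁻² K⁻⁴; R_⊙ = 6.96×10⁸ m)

T_eq ≈ 931 K

R_⋆ = 1.50 × 6.96×10⁸ = 1.04×10⁹ m.
L = 4πR_⋆²σT_⋆⁴ = 4π(1.04×10⁹)² × 5.67×10⁻⁸ × (8220)⁴ = 3.55×10²⁷ W.
S = L/(4πd²) = 3.79×10⁵ W m⁻².
Energy balance: absorbed = emitted ⇒ πR²·S(1−A) = 4πR²·σT_eq⁴, so T_eq⁴ = S(1−A)/(4σ).
T_eq = [3.79×10⁵ × 0.45 / (4 × 5.67×10⁻⁸)]^(1/4) = (7.51×10¹¹)^(1/4) = 931 K.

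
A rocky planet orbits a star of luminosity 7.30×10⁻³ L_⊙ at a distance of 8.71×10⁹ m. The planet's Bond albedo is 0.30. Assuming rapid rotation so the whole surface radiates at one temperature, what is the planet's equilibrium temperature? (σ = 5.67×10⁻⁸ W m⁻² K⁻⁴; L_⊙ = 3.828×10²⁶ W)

L = 7.30×10⁻³ × 3.828×10²⁶ = 2.79×10²⁴ W.
Flux: S = L/(4πd²) = 2.79×10²⁴/(4π×(8.71×10⁹)²) = 2930 W m⁻².
Energy balance: absorbed = emitted ⇒ πR²·S(1−A) = 4πR²·σT_eq⁴, so T_eq⁴ = S(1−A)/(4σ).
T_eq = [2930 × 0.70 / (4 × 5.67×10⁻⁸)]^(1/4) = (9.05×10⁹)^(1/4) = 308 K.

T_eq ≈ 308 K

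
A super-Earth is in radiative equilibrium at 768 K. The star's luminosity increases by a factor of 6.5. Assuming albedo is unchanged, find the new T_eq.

T_eq ∝ L^(1/4) · d^(−1/2).
T′ = 768 × 6.5^(1/4) = 1230 K.

T_eq ≈ 1230 K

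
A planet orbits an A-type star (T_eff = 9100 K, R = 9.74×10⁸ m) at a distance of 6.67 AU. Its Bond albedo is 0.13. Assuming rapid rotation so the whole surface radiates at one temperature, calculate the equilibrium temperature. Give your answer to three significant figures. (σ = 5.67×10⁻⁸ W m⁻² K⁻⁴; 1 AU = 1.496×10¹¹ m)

d = 6.67 AU = 9.98×10¹¹ m.
L = 4πR_⋆²σT_⋆⁴ = 4π(9.74×10⁸)² × 5.67×10⁻⁸ × (9100)⁴ = 4.64×10²⁷ W.
S = L/(4πd²) = 370 W m⁻².
Energy balance: absorbed = emitted ⇒ πR²·S(1−A) = 4πR²·σT_eq⁴, so T_eq⁴ = S(1−A)/(4σ).
T_eq = [370 × 0.87 / (4 × 5.67×10⁻⁸)]^(1/4) = (1.42×10⁹)^(1/4) = 194 K.

T_eq ≈ 194 K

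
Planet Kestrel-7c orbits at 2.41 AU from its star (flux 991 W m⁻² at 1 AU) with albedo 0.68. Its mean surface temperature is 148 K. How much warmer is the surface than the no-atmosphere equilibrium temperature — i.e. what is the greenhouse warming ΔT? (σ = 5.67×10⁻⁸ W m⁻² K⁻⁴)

ΔT ≈ 23.4 K

S = 991/2.41² = 170.6 W m⁻².
T_eq = [S(1−A)/(4σ)]^(1/4) = [170.6×0.32/(4×5.67×10⁻⁸)]^(1/4) = 124.6 K.
ΔT = T_surf − T_eq = 148 − 124.6.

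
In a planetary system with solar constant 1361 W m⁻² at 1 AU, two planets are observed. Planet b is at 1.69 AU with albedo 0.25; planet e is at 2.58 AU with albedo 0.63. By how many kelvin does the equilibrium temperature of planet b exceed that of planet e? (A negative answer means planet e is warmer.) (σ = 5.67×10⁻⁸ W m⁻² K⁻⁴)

T_eq = [S₀(1−A)/(4σd²)]^(1/4), so T ∝ (1−A)^(1/4) / √d.
T₁ = [1361×0.75/(4×5.67×10⁻⁸×1.69²)]^(1/4) = 199.24 K.
T₂ = [1361×0.37/(4×5.67×10⁻⁸×2.58²)]^(1/4) = 135.14 K.

ΔT ≈ 64.1 K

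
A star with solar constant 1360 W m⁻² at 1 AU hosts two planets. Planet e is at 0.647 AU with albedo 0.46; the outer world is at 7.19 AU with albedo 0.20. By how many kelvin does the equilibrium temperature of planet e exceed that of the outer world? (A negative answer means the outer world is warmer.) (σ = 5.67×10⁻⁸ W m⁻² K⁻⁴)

ΔT ≈ 198.4 K

T_eq = [S₀(1−A)/(4σd²)]^(1/4), so T ∝ (1−A)^(1/4) / √d.
T₁ = [1360×0.54/(4×5.67×10⁻⁸×0.647²)]^(1/4) = 296.57 K.
T₂ = [1360×0.80/(4×5.67×10⁻⁸×7.19²)]^(1/4) = 98.15 K.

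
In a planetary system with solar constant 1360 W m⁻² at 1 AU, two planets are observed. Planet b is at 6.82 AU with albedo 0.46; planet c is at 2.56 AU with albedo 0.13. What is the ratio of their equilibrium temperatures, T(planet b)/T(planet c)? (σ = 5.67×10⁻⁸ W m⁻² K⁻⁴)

T_eq = [S₀(1−A)/(4σd²)]^(1/4), so T ∝ (1−A)^(1/4) / √d.
T₁ = [1360×0.54/(4×5.67×10⁻⁸×6.82²)]^(1/4) = 91.34 K.
T₂ = [1360×0.87/(4×5.67×10⁻⁸×2.56²)]^(1/4) = 167.97 K.

T₁/T₂ ≈ 0.544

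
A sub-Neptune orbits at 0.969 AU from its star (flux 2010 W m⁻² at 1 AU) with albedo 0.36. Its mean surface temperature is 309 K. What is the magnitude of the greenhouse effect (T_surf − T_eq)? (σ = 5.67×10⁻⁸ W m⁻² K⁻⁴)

ΔT ≈ 30.2 K

S = 2010/0.969² = 2141 W m⁻².
T_eq = [S(1−A)/(4σ)]^(1/4) = [2141×0.64/(4×5.67×10⁻⁸)]^(1/4) = 278.8 K.
ΔT = T_surf − T_eq = 309 − 278.8.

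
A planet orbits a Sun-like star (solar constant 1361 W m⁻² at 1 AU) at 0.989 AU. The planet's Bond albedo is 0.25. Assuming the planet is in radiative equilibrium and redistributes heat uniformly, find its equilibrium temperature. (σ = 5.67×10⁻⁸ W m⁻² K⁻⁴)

Flux at 0.989 AU: S = 1361/0.989² = 1390 W m⁻².
Energy balance: absorbed = emitted ⇒ πR²·S(1−A) = 4πR²·σT_eq⁴, so T_eq⁴ = S(1−A)/(4σ).
T_eq = [1390 × 0.75 / (4 × 5.67×10⁻⁸)]^(1/4) = (4.60×10⁹)^(1/4) = 260 K.

T_eq ≈ 260 K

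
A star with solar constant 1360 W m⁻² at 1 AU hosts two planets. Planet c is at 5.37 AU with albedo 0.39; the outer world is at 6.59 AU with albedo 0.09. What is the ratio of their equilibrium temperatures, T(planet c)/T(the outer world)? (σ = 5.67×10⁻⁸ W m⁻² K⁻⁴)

T_eq = [S₀(1−A)/(4σd²)]^(1/4), so T ∝ (1−A)^(1/4) / √d.
T₁ = [1360×0.61/(4×5.67×10⁻⁸×5.37²)]^(1/4) = 106.13 K.
T₂ = [1360×0.91/(4×5.67×10⁻⁸×6.59²)]^(1/4) = 105.87 K.

T₁/T₂ ≈ 1.002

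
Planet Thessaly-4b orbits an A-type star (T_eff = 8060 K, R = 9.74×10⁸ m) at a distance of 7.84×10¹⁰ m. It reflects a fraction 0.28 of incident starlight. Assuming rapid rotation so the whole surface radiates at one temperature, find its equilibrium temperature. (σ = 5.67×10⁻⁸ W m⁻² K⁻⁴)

L = 4πR_⋆²σT_⋆⁴ = 4π(9.74×10⁸)² × 5.67×10⁻⁸ × (8060)⁴ = 2.85×10²⁷ W.
S = L/(4πd²) = 3.69×10⁴ W m⁻².
Energy balance: absorbed = emitted ⇒ πR²·S(1−A) = 4πR²·σT_eq⁴, so T_eq⁴ = S(1−A)/(4σ).
T_eq = [3.69×10⁴ × 0.72 / (4 × 5.67×10⁻⁸)]^(1/4) = (1.17×10¹¹)^(1/4) = 585 K.

T_eq ≈ 585 K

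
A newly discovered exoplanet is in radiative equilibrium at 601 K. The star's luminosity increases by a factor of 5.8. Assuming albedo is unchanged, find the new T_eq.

T_eq ≈ 933 K

T_eq ∝ L^(1/4) · d^(−1/2).
T′ = 601 × 5.8^(1/4) = 933 K.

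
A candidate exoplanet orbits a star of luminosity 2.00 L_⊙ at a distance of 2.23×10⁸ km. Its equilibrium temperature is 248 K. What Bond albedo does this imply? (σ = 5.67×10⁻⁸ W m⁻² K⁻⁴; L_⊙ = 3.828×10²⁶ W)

d = 2.23×10⁸ km = 2.23×10¹¹ m.
L = 2.00 × 3.828×10²⁶ = 7.66×10²⁶ W.
Flux: S = L/(4πd²) = 7.66×10²⁶/(4π×(2.23×10¹¹)²) = 1230 W m⁻².
From T_eq⁴ = S(1−A)/(4σ): 1−A = 4σT_eq⁴/S.
1−A = 4 × 5.67×10⁻⁸ × (248)⁴ / 1230 = 0.700.

A ≈ 0.30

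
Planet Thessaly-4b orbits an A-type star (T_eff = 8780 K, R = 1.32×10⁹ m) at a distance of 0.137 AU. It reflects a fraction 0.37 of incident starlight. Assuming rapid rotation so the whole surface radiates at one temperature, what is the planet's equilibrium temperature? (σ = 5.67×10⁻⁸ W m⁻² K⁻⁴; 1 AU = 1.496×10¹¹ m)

T_eq ≈ 1400 K

d = 0.137 AU = 2.05×10¹⁰ m.
L = 4πR_⋆²σT_⋆⁴ = 4π(1.32×10⁹)² × 5.67×10⁻⁸ × (8780)⁴ = 7.38×10²⁷ W.
S = L/(4πd²) = 1.40×10⁶ W m⁻².
Energy balance: absorbed = emitted ⇒ πR²·S(1−A) = 4πR²·σT_eq⁴, so T_eq⁴ = S(1−A)/(4σ).
T_eq = [1.40×10⁶ × 0.63 / (4 × 5.67×10⁻⁸)]^(1/4) = (3.88×10¹²)^(1/4) = 1400 K.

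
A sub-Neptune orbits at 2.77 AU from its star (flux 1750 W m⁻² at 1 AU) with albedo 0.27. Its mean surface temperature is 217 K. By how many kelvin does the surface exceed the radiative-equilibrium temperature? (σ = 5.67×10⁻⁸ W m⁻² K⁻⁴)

ΔT ≈ 52.4 K

S = 1750/2.77² = 228.1 W m⁻².
T_eq = [S(1−A)/(4σ)]^(1/4) = [228.1×0.73/(4×5.67×10⁻⁸)]^(1/4) = 164.6 K.
ΔT = T_surf − T_eq = 217 − 164.6.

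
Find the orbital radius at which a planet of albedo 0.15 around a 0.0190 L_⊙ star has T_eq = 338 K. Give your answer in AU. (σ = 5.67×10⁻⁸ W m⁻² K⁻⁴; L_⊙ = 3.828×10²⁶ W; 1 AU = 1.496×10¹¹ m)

d ≈ 0.0862 AU

L = 0.0190 × 3.828×10²⁶ = 7.27×10²⁴ W.
From T_eq⁴ = L(1−A)/(16πσd²): d = √[L(1−A)/(16πσT_eq⁴)].
d = √[7.27×10²⁴ × 0.85 / (16π × 5.67×10⁻⁸ × (338)⁴)] = 1.29×10¹⁰ m = 0.0862 AU.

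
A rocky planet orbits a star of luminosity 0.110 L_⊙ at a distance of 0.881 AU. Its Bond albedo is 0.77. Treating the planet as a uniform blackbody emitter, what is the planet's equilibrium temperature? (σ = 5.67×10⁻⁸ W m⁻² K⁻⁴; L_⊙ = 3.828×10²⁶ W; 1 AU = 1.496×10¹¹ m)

T_eq ≈ 118 K

d = 0.881 AU = 1.32×10¹¹ m.
L = 0.110 × 3.828×10²⁶ = 4.21×10²⁵ W.
Flux: S = L/(4πd²) = 4.21×10²⁵/(4π×(1.32×10¹¹)²) = 193 W m⁻².
Energy balance: absorbed = emitted ⇒ πR²·S(1−A) = 4πR²·σT_eq⁴, so T_eq⁴ = S(1−A)/(4σ).
T_eq = [193 × 0.23 / (4 × 5.67×10⁻⁸)]^(1/4) = (1.96×10⁸)^(1/4) = 118 K.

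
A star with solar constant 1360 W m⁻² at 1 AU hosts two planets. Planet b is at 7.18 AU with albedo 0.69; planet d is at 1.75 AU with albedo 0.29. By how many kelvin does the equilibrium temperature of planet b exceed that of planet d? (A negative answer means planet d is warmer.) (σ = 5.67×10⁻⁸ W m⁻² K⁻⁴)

ΔT ≈ -115.6 K

T_eq = [S₀(1−A)/(4σd²)]^(1/4), so T ∝ (1−A)^(1/4) / √d.
T₁ = [1360×0.31/(4×5.67×10⁻⁸×7.18²)]^(1/4) = 77.49 K.
T₂ = [1360×0.71/(4×5.67×10⁻⁸×1.75²)]^(1/4) = 193.09 K.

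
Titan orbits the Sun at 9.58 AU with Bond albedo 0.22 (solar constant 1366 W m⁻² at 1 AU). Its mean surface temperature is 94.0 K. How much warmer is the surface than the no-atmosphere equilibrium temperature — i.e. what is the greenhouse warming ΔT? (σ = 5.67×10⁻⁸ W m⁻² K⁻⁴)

S = 1366/9.58² = 14.88 W m⁻².
T_eq = [S(1−A)/(4σ)]^(1/4) = [14.88×0.78/(4×5.67×10⁻⁸)]^(1/4) = 84.6 K.
ΔT = T_surf − T_eq = 94 − 84.6.

ΔT ≈ 9.4 K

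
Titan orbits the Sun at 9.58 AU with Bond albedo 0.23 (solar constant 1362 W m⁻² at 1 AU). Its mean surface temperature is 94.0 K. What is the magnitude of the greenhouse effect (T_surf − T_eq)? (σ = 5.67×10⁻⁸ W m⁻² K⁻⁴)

S = 1362/9.58² = 14.84 W m⁻².
T_eq = [S(1−A)/(4σ)]^(1/4) = [14.84×0.77/(4×5.67×10⁻⁸)]^(1/4) = 84.3 K.
ΔT = T_surf − T_eq = 94 − 84.3.

ΔT ≈ 9.7 K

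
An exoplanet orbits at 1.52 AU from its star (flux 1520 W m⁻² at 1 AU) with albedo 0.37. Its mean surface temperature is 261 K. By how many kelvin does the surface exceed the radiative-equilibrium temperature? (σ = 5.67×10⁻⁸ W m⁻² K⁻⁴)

S = 1520/1.52² = 657.9 W m⁻².
T_eq = [S(1−A)/(4σ)]^(1/4) = [657.9×0.63/(4×5.67×10⁻⁸)]^(1/4) = 206.8 K.
ΔT = T_surf − T_eq = 261 − 206.8.

ΔT ≈ 54.2 K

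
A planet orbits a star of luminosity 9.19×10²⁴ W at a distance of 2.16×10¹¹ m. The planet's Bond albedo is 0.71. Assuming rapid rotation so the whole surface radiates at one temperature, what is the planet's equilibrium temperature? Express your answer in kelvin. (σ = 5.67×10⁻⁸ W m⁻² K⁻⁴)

T_eq ≈ 66.9 K

Flux: S = L/(4πd²) = 9.19×10²⁴/(4π×(2.16×10¹¹)²) = 15.7 W m⁻².
Energy balance: absorbed = emitted ⇒ πR²·S(1−A) = 4πR²·σT_eq⁴, so T_eq⁴ = S(1−A)/(4σ).
T_eq = [15.7 × 0.29 / (4 × 5.67×10⁻⁸)]^(1/4) = (2.00×10⁷)^(1/4) = 66.9 K.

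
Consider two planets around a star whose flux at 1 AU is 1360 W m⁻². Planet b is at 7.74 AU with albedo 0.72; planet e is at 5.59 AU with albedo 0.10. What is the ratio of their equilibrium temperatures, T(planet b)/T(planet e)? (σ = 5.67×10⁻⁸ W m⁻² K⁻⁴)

T_eq = [S₀(1−A)/(4σd²)]^(1/4), so T ∝ (1−A)^(1/4) / √d.
T₁ = [1360×0.28/(4×5.67×10⁻⁸×7.74²)]^(1/4) = 72.76 K.
T₂ = [1360×0.90/(4×5.67×10⁻⁸×5.59²)]^(1/4) = 114.64 K.

T₁/T₂ ≈ 0.635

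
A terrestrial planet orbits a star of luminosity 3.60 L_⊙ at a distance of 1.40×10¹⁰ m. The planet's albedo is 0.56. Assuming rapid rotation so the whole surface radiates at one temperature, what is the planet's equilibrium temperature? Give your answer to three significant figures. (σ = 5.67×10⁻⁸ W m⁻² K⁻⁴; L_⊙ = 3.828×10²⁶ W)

L = 3.60 × 3.828×10²⁶ = 1.38×10²⁷ W.
Flux: S = L/(4πd²) = 1.38×10²⁷/(4π×(1.40×10¹⁰)²) = 5.60×10⁵ W m⁻².
Energy balance: absorbed = emitted ⇒ πR²·S(1−A) = 4πR²·σT_eq⁴, so T_eq⁴ = S(1−A)/(4σ).
T_eq = [5.60×10⁵ × 0.44 / (4 × 5.67×10⁻⁸)]^(1/4) = (1.09×10¹²)^(1/4) = 1020 K.

T_eq ≈ 1020 K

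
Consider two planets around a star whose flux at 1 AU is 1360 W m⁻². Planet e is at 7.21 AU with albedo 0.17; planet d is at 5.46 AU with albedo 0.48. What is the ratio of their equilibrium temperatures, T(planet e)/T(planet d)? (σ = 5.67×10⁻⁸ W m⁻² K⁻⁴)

T₁/T₂ ≈ 0.978

T_eq = [S₀(1−A)/(4σd²)]^(1/4), so T ∝ (1−A)^(1/4) / √d.
T₁ = [1360×0.83/(4×5.67×10⁻⁸×7.21²)]^(1/4) = 98.92 K.
T₂ = [1360×0.52/(4×5.67×10⁻⁸×5.46²)]^(1/4) = 101.13 K.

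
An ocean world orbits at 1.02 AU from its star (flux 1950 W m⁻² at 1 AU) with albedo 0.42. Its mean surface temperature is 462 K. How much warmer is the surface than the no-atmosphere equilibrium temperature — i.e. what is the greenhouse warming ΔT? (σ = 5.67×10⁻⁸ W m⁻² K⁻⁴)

S = 1950/1.02² = 1874 W m⁻².
T_eq = [S(1−A)/(4σ)]^(1/4) = [1874×0.58/(4×5.67×10⁻⁸)]^(1/4) = 263.1 K.
ΔT = T_surf − T_eq = 462 − 263.1.

ΔT ≈ 198.9 K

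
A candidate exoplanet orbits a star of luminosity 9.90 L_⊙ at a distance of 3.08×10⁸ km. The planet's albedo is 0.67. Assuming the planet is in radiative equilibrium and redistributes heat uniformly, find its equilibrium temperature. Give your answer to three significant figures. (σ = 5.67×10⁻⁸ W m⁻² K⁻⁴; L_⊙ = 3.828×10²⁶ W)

d = 3.08×10⁸ km = 3.08×10¹¹ m.
L = 9.90 × 3.828×10²⁶ = 3.79×10²⁷ W.
Flux: S = L/(4πd²) = 3.79×10²⁷/(4π×(3.08×10¹¹)²) = 3180 W m⁻².
Energy balance: absorbed = emitted ⇒ πR²·S(1−A) = 4πR²·σT_eq⁴, so T_eq⁴ = S(1−A)/(4σ).
T_eq = [3180 × 0.33 / (4 × 5.67×10⁻⁸)]^(1/4) = (4.63×10⁹)^(1/4) = 261 K.

T_eq ≈ 261 K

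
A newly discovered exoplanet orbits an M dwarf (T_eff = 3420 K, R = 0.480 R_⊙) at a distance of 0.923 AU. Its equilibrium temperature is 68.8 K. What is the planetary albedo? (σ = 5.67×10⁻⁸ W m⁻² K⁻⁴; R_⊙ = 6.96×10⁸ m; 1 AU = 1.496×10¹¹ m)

A ≈ 0.89

R_⋆ = 0.480 × 6.96×10⁸ = 3.34×10⁸ m.
d = 0.923 AU = 1.38×10¹¹ m.
L = 4πR_⋆²σT_⋆⁴ = 4π(3.34×10⁸)² × 5.67×10⁻⁸ × (3420)⁴ = 1.09×10²⁵ W.
S = L/(4πd²) = 45.4 W m⁻².
From T_eq⁴ = S(1−A)/(4σ): 1−A = 4σT_eq⁴/S.
1−A = 4 × 5.67×10⁻⁸ × (68.8)⁴ / 45.4 = 0.112.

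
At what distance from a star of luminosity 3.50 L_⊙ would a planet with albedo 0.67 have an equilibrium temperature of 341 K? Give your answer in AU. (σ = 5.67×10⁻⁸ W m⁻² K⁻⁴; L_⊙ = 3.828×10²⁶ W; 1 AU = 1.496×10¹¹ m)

L = 3.50 × 3.828×10²⁶ = 1.34×10²⁷ W.
From T_eq⁴ = L(1−A)/(16πσd²): d = √[L(1−A)/(16πσT_eq⁴)].
d = √[1.34×10²⁷ × 0.33 / (16π × 5.67×10⁻⁸ × (341)⁴)] = 1.07×10¹¹ m = 0.716 AU.

d ≈ 0.716 AU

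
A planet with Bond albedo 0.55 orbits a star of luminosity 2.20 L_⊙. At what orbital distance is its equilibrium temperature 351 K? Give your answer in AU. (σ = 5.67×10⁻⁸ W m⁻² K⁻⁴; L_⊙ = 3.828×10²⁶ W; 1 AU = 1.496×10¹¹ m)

L = 2.20 × 3.828×10²⁶ = 8.42×10²⁶ W.
From T_eq⁴ = L(1−A)/(16πσd²): d = √[L(1−A)/(16πσT_eq⁴)].
d = √[8.42×10²⁶ × 0.45 / (16π × 5.67×10⁻⁸ × (351)⁴)] = 9.36×10¹⁰ m = 0.626 AU.

d ≈ 0.626 AU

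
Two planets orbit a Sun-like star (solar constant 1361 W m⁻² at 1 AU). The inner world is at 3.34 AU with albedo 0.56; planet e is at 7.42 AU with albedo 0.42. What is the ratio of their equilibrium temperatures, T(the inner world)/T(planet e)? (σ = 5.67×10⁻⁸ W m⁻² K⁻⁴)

T₁/T₂ ≈ 1.391

T_eq = [S₀(1−A)/(4σd²)]^(1/4), so T ∝ (1−A)^(1/4) / √d.
T₁ = [1361×0.44/(4×5.67×10⁻⁸×3.34²)]^(1/4) = 124.03 K.
T₂ = [1361×0.58/(4×5.67×10⁻⁸×7.42²)]^(1/4) = 89.17 K.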